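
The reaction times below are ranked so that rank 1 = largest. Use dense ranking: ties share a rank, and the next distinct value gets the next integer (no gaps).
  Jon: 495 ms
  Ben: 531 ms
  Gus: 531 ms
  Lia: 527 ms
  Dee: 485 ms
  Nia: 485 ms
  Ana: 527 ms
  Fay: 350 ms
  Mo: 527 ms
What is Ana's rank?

Sorted (descending): 531, 531, 527, 527, 527, 495, 485, 485, 350
The 2 values of 531 share dense rank 1.
The 3 values of 527 share dense rank 2.
The 2 values of 485 share dense rank 4.
Remaining distinct values take the next consecutive integers.
Ana has value 527 ms → rank 2.

2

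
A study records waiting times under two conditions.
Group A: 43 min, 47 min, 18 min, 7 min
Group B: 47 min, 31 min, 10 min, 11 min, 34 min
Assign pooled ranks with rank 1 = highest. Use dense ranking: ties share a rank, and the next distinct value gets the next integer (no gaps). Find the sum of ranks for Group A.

Sorted (descending): 47, 47, 43, 34, 31, 18, 11, 10, 7
The 2 values of 47 share dense rank 1.
Remaining distinct values take the next consecutive integers.
Group A values → pooled ranks: 43→2, 47→1, 18→5, 7→8
Rank sum = 2 + 1 + 5 + 8 = 16

16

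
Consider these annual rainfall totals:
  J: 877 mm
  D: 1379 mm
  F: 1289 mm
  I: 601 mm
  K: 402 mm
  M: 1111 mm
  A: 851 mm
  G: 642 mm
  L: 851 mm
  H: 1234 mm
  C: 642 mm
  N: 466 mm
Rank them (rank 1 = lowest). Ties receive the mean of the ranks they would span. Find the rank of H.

10

Sorted (ascending): 402, 466, 601, 642, 642, 851, 851, 877, 1111, 1234, 1289, 1379
The 2 values of 642 occupy positions 4–5 → average rank (4+5)/2 = 4.5.
The 2 values of 851 occupy positions 6–7 → average rank (6+7)/2 = 6.5.
H has value 1234 mm → rank 10.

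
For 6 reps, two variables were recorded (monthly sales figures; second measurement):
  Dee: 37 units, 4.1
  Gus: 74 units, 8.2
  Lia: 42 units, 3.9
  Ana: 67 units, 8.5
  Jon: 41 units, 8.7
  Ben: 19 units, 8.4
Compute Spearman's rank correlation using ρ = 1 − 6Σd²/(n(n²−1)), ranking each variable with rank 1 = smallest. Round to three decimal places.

Ranks of variable 1: 2, 6, 4, 5, 3, 1
Ranks of variable 2: 2, 3, 1, 5, 6, 4
d = r₁ − r₂: 0, 3, 3, 0, -3, -3
d²: 0, 9, 9, 0, 9, 9; Σd² = 36
ρ = 1 − 6·36/(6·35) = 1 − 216/210 = -0.029

-0.029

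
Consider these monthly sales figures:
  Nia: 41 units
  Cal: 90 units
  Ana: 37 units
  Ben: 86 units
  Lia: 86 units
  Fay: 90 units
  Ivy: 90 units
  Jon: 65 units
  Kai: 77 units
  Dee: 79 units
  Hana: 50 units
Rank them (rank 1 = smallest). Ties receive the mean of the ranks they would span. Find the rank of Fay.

Sorted (ascending): 37, 41, 50, 65, 77, 79, 86, 86, 90, 90, 90
The 2 values of 86 occupy positions 7–8 → average rank (7+8)/2 = 7.5.
The 3 values of 90 occupy positions 9–11 → average rank 10.
Fay has value 90 units → rank 10.

10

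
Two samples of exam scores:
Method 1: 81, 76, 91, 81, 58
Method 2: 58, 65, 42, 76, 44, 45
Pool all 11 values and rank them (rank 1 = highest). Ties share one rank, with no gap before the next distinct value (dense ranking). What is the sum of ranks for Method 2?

Sorted (descending): 91, 81, 81, 76, 76, 65, 58, 58, 45, 44, 42
The 2 values of 81 share dense rank 2.
The 2 values of 76 share dense rank 3.
The 2 values of 58 share dense rank 5.
Remaining distinct values take the next consecutive integers.
Method 2 values → pooled ranks: 58→5, 65→4, 42→8, 76→3, 44→7, 45→6
Rank sum = 5 + 4 + 8 + 3 + 7 + 6 = 33

33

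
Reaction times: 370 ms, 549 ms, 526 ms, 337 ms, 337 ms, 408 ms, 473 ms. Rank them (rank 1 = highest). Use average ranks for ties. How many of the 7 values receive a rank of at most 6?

Sorted (descending): 549, 526, 473, 408, 370, 337, 337
The 2 values of 337 occupy positions 6–7 → average rank (6+7)/2 = 6.5.
Ranks ≤ 6: {1, 2, 3, 4, 5} → 5 values.

5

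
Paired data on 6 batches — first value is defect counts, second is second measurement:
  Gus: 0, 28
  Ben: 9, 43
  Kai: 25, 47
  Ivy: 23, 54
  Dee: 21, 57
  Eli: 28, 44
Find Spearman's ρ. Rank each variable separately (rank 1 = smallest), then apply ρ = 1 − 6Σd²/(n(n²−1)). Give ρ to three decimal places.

Ranks of variable 1: 1, 2, 5, 4, 3, 6
Ranks of variable 2: 1, 2, 4, 5, 6, 3
d = r₁ − r₂: 0, 0, 1, -1, -3, 3
d²: 0, 0, 1, 1, 9, 9; Σd² = 20
ρ = 1 − 6·20/(6·35) = 1 − 120/210 = 0.429

0.429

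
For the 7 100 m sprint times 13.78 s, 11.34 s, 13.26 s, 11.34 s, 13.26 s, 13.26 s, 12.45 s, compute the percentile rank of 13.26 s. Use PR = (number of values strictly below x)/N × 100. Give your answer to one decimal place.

42.9

N = 7.
Strictly below 13.26: 3. Equal to 13.26: 3.
PR = 3/7 × 100 = 42.9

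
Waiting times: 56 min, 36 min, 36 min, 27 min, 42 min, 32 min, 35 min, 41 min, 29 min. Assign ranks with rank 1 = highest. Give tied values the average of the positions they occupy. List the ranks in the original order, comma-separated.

Sorted (descending): 56, 42, 41, 36, 36, 35, 32, 29, 27
The 2 values of 36 occupy positions 4–5 → average rank (4+5)/2 = 4.5.

1, 4.5, 4.5, 9, 2, 7, 6, 3, 8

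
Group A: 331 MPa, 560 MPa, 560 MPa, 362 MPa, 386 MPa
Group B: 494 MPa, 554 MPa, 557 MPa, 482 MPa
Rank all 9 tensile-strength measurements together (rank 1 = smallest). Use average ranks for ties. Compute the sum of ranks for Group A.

Sorted (ascending): 331, 362, 386, 482, 494, 554, 557, 560, 560
The 2 values of 560 occupy positions 8–9 → average rank (8+9)/2 = 8.5.
Group A values → pooled ranks: 331→1, 560→8.5, 560→8.5, 362→2, 386→3
Rank sum = 1 + 8.5 + 8.5 + 2 + 3 = 23

23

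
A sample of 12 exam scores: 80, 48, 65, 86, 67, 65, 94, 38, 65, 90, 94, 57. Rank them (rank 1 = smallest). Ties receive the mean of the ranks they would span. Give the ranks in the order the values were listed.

8, 2, 5, 9, 7, 5, 11.5, 1, 5, 10, 11.5, 3

Sorted (ascending): 38, 48, 57, 65, 65, 65, 67, 80, 86, 90, 94, 94
The 3 values of 65 occupy positions 4–6 → average rank 5.
The 2 values of 94 occupy positions 11–12 → average rank (11+12)/2 = 11.5.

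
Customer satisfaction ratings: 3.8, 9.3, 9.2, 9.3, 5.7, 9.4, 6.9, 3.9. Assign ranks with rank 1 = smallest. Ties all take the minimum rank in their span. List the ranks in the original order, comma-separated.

1, 6, 5, 6, 3, 8, 4, 2

Sorted (ascending): 3.8, 3.9, 5.7, 6.9, 9.2, 9.3, 9.3, 9.4
The 2 values of 9.3 occupy positions 6–7 → each gets rank 6.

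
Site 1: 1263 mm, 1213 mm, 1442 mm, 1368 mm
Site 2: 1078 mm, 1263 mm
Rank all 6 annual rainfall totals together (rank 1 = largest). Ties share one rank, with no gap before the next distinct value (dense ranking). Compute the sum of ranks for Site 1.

10

Sorted (descending): 1442, 1368, 1263, 1263, 1213, 1078
The 2 values of 1263 share dense rank 3.
Remaining distinct values take the next consecutive integers.
Site 1 values → pooled ranks: 1263→3, 1213→4, 1442→1, 1368→2
Rank sum = 3 + 4 + 1 + 2 = 10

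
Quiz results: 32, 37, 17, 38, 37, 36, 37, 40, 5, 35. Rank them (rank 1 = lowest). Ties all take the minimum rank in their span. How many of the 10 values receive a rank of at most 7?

Sorted (ascending): 5, 17, 32, 35, 36, 37, 37, 37, 38, 40
The 3 values of 37 occupy positions 6–8 → each gets rank 6.
Ranks ≤ 7: {1, 2, 3, 4, 5, 6, 6, 6} → 8 values.

8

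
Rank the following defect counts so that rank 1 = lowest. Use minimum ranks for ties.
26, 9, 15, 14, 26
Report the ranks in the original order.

4, 1, 3, 2, 4

Sorted (ascending): 9, 14, 15, 26, 26
The 2 values of 26 occupy positions 4–5 → each gets rank 4.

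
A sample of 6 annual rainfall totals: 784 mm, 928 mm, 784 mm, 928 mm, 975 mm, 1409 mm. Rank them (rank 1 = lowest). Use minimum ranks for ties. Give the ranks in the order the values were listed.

Sorted (ascending): 784, 784, 928, 928, 975, 1409
The 2 values of 784 occupy positions 1–2 → each gets rank 1.
The 2 values of 928 occupy positions 3–4 → each gets rank 3.

1, 3, 1, 3, 5, 6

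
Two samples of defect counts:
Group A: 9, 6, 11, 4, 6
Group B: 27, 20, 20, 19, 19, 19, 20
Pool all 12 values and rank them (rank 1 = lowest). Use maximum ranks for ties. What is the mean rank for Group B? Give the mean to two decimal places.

Sorted (ascending): 4, 6, 6, 9, 11, 19, 19, 19, 20, 20, 20, 27
The 2 values of 6 occupy positions 2–3 → each gets rank 3.
The 3 values of 19 occupy positions 6–8 → each gets rank 8.
The 3 values of 20 occupy positions 9–11 → each gets rank 11.
Group B values → pooled ranks: 27→12, 20→11, 20→11, 19→8, 19→8, 19→8, 20→11
Mean rank = (12 + 11 + 11 + 8 + 8 + 8 + 11) / 7 = 9.86

9.86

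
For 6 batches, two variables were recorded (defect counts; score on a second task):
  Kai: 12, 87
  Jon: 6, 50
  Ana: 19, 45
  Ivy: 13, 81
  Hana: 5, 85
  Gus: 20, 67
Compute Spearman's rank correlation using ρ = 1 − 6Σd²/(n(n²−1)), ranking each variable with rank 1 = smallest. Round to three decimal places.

Ranks of variable 1: 3, 2, 5, 4, 1, 6
Ranks of variable 2: 6, 2, 1, 4, 5, 3
d = r₁ − r₂: -3, 0, 4, 0, -4, 3
d²: 9, 0, 16, 0, 16, 9; Σd² = 50
ρ = 1 − 6·50/(6·35) = 1 − 300/210 = -0.429

-0.429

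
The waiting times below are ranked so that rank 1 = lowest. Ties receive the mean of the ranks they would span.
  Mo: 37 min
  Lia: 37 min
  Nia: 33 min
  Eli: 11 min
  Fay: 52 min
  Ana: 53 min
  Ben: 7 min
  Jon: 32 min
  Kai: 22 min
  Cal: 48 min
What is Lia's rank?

6.5

Sorted (ascending): 7, 11, 22, 32, 33, 37, 37, 48, 52, 53
The 2 values of 37 occupy positions 6–7 → average rank (6+7)/2 = 6.5.
Lia has value 37 min → rank 6.5.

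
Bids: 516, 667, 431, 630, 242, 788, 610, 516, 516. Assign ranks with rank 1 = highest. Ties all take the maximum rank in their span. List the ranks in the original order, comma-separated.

7, 2, 8, 3, 9, 1, 4, 7, 7

Sorted (descending): 788, 667, 630, 610, 516, 516, 516, 431, 242
The 3 values of 516 occupy positions 5–7 → each gets rank 7.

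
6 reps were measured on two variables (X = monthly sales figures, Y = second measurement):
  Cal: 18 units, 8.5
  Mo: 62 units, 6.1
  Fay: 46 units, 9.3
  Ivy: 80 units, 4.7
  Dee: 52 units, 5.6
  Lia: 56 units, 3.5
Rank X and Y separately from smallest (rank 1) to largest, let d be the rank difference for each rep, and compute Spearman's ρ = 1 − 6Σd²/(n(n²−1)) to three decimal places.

Ranks of variable 1: 1, 5, 2, 6, 3, 4
Ranks of variable 2: 5, 4, 6, 2, 3, 1
d = r₁ − r₂: -4, 1, -4, 4, 0, 3
d²: 16, 1, 16, 16, 0, 9; Σd² = 58
ρ = 1 − 6·58/(6·35) = 1 − 348/210 = -0.657

-0.657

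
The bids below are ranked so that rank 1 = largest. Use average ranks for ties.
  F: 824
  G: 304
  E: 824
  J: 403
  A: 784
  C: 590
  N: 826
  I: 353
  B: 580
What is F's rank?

2.5

Sorted (descending): 826, 824, 824, 784, 590, 580, 403, 353, 304
The 2 values of 824 occupy positions 2–3 → average rank (2+3)/2 = 2.5.
F has value 824 → rank 2.5.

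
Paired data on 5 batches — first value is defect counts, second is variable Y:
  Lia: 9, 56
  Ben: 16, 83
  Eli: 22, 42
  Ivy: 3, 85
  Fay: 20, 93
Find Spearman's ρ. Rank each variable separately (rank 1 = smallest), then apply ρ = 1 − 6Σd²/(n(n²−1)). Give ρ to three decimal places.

-0.300

Ranks of variable 1: 2, 3, 5, 1, 4
Ranks of variable 2: 2, 3, 1, 4, 5
d = r₁ − r₂: 0, 0, 4, -3, -1
d²: 0, 0, 16, 9, 1; Σd² = 26
ρ = 1 − 6·26/(5·24) = 1 − 156/120 = -0.300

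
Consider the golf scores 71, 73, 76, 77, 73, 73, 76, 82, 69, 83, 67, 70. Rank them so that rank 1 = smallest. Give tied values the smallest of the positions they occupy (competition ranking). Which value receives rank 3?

70

Sorted (ascending): 67, 69, 70, 71, 73, 73, 73, 76, 76, 77, 82, 83
The 3 values of 73 occupy positions 5–7 → each gets rank 5.
The 2 values of 76 occupy positions 8–9 → each gets rank 8.
Rank 3 → value 70.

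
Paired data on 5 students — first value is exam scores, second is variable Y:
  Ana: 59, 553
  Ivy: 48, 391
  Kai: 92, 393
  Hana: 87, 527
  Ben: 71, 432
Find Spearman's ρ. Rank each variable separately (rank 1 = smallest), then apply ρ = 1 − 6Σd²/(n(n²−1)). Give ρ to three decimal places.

Ranks of variable 1: 2, 1, 5, 4, 3
Ranks of variable 2: 5, 1, 2, 4, 3
d = r₁ − r₂: -3, 0, 3, 0, 0
d²: 9, 0, 9, 0, 0; Σd² = 18
ρ = 1 − 6·18/(5·24) = 1 − 108/120 = 0.100

0.100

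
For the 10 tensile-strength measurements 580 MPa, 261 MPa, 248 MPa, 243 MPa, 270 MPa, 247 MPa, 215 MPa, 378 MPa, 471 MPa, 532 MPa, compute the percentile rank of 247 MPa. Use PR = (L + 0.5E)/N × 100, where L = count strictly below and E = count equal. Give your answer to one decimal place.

25.0

N = 10.
Strictly below 247: 2. Equal to 247: 1.
PR = (2 + 0.5·1)/10 × 100 = 25.0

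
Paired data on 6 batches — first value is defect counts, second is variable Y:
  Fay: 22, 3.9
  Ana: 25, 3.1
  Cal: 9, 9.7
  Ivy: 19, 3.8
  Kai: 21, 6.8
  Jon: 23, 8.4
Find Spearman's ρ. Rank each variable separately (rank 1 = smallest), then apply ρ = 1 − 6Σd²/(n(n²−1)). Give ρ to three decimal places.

Ranks of variable 1: 4, 6, 1, 2, 3, 5
Ranks of variable 2: 3, 1, 6, 2, 4, 5
d = r₁ − r₂: 1, 5, -5, 0, -1, 0
d²: 1, 25, 25, 0, 1, 0; Σd² = 52
ρ = 1 − 6·52/(6·35) = 1 − 312/210 = -0.486

-0.486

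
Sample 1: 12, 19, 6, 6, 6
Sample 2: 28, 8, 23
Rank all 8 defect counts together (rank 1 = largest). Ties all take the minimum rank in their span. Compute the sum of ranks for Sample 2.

8

Sorted (descending): 28, 23, 19, 12, 8, 6, 6, 6
The 3 values of 6 occupy positions 6–8 → each gets rank 6.
Sample 2 values → pooled ranks: 28→1, 8→5, 23→2
Rank sum = 1 + 5 + 2 = 8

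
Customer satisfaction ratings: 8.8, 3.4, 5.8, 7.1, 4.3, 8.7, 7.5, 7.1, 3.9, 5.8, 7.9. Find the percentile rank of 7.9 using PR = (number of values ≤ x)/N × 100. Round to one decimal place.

N = 11.
Strictly below 7.9: 8. Equal to 7.9: 1.
PR = 9/11 × 100 = 81.8

81.8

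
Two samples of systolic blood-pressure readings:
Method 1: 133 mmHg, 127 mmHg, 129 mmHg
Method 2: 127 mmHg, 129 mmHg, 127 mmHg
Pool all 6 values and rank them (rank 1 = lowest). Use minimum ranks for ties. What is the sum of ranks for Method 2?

Sorted (ascending): 127, 127, 127, 129, 129, 133
The 3 values of 127 occupy positions 1–3 → each gets rank 1.
The 2 values of 129 occupy positions 4–5 → each gets rank 4.
Method 2 values → pooled ranks: 127→1, 129→4, 127→1
Rank sum = 1 + 4 + 1 = 6

6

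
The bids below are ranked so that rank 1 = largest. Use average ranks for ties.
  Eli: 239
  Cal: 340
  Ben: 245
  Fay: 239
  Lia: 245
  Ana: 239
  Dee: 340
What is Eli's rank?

6

Sorted (descending): 340, 340, 245, 245, 239, 239, 239
The 2 values of 340 occupy positions 1–2 → average rank (1+2)/2 = 1.5.
The 2 values of 245 occupy positions 3–4 → average rank (3+4)/2 = 3.5.
The 3 values of 239 occupy positions 5–7 → average rank 6.
Eli has value 239 → rank 6.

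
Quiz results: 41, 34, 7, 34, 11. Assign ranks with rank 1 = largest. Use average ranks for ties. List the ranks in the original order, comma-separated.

1, 2.5, 5, 2.5, 4

Sorted (descending): 41, 34, 34, 11, 7
The 2 values of 34 occupy positions 2–3 → average rank (2+3)/2 = 2.5.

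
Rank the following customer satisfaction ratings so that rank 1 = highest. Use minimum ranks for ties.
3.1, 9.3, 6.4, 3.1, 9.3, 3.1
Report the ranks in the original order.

Sorted (descending): 9.3, 9.3, 6.4, 3.1, 3.1, 3.1
The 2 values of 9.3 occupy positions 1–2 → each gets rank 1.
The 3 values of 3.1 occupy positions 4–6 → each gets rank 4.

4, 1, 3, 4, 1, 4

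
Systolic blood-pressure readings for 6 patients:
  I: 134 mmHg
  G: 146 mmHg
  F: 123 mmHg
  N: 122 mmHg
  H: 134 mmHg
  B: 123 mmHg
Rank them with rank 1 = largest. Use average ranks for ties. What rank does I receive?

2.5

Sorted (descending): 146, 134, 134, 123, 123, 122
The 2 values of 134 occupy positions 2–3 → average rank (2+3)/2 = 2.5.
The 2 values of 123 occupy positions 4–5 → average rank (4+5)/2 = 4.5.
I has value 134 mmHg → rank 2.5.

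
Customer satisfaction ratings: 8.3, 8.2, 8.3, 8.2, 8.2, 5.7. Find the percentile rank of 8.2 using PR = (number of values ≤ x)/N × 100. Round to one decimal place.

N = 6.
Strictly below 8.2: 1. Equal to 8.2: 3.
PR = 4/6 × 100 = 66.7

66.7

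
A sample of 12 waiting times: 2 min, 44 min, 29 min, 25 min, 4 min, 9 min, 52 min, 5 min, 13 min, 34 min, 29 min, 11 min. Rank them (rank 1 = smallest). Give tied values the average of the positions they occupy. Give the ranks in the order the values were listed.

1, 11, 8.5, 7, 2, 4, 12, 3, 6, 10, 8.5, 5

Sorted (ascending): 2, 4, 5, 9, 11, 13, 25, 29, 29, 34, 44, 52
The 2 values of 29 occupy positions 8–9 → average rank (8+9)/2 = 8.5.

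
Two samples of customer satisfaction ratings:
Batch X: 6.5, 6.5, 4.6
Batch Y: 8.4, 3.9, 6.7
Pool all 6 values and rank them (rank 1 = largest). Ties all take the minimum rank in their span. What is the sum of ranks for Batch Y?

9

Sorted (descending): 8.4, 6.7, 6.5, 6.5, 4.6, 3.9
The 2 values of 6.5 occupy positions 3–4 → each gets rank 3.
Batch Y values → pooled ranks: 8.4→1, 3.9→6, 6.7→2
Rank sum = 1 + 6 + 2 = 9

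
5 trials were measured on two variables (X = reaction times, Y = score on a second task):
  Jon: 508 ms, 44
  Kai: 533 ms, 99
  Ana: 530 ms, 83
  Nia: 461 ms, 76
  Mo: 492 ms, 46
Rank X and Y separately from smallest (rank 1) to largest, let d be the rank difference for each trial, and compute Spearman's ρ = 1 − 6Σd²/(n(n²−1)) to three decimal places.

0.600

Ranks of variable 1: 3, 5, 4, 1, 2
Ranks of variable 2: 1, 5, 4, 3, 2
d = r₁ − r₂: 2, 0, 0, -2, 0
d²: 4, 0, 0, 4, 0; Σd² = 8
ρ = 1 − 6·8/(5·24) = 1 − 48/120 = 0.600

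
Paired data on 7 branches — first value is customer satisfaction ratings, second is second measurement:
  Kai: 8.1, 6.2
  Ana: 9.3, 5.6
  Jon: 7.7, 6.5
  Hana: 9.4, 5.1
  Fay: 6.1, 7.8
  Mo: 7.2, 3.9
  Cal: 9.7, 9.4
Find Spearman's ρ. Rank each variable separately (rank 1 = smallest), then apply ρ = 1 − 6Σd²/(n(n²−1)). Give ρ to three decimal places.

0.107

Ranks of variable 1: 4, 5, 3, 6, 1, 2, 7
Ranks of variable 2: 4, 3, 5, 2, 6, 1, 7
d = r₁ − r₂: 0, 2, -2, 4, -5, 1, 0
d²: 0, 4, 4, 16, 25, 1, 0; Σd² = 50
ρ = 1 − 6·50/(7·48) = 1 − 300/336 = 0.107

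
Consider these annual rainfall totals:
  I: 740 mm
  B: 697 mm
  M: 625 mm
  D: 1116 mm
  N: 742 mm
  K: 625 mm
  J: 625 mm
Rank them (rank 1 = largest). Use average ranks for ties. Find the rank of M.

Sorted (descending): 1116, 742, 740, 697, 625, 625, 625
The 3 values of 625 occupy positions 5–7 → average rank 6.
M has value 625 mm → rank 6.

6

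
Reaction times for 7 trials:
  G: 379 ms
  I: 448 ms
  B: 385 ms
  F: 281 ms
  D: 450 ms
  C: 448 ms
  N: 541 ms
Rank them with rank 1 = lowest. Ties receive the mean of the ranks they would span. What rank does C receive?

Sorted (ascending): 281, 379, 385, 448, 448, 450, 541
The 2 values of 448 occupy positions 4–5 → average rank (4+5)/2 = 4.5.
C has value 448 ms → rank 4.5.

4.5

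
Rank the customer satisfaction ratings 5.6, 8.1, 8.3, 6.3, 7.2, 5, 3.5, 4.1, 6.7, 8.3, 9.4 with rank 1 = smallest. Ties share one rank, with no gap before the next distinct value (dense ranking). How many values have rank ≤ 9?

Sorted (ascending): 3.5, 4.1, 5, 5.6, 6.3, 6.7, 7.2, 8.1, 8.3, 8.3, 9.4
The 2 values of 8.3 share dense rank 9.
Remaining distinct values take the next consecutive integers.
Ranks ≤ 9: {1, 2, 3, 4, 5, 6, 7, 8, 9, 9} → 10 values.

10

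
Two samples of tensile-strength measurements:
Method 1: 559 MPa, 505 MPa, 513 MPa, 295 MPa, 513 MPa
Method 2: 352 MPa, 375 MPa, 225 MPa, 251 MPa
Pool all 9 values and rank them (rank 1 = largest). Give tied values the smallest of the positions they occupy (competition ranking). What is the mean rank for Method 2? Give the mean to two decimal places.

7.00

Sorted (descending): 559, 513, 513, 505, 375, 352, 295, 251, 225
The 2 values of 513 occupy positions 2–3 → each gets rank 2.
Method 2 values → pooled ranks: 352→6, 375→5, 225→9, 251→8
Mean rank = (6 + 5 + 9 + 8) / 4 = 7.00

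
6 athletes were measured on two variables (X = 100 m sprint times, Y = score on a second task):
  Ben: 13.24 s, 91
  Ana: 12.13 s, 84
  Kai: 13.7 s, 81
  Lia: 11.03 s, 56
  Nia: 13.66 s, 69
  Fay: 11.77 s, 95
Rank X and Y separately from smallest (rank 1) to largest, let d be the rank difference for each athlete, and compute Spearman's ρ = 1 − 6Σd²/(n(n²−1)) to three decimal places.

Ranks of variable 1: 4, 3, 6, 1, 5, 2
Ranks of variable 2: 5, 4, 3, 1, 2, 6
d = r₁ − r₂: -1, -1, 3, 0, 3, -4
d²: 1, 1, 9, 0, 9, 16; Σd² = 36
ρ = 1 − 6·36/(6·35) = 1 − 216/210 = -0.029

-0.029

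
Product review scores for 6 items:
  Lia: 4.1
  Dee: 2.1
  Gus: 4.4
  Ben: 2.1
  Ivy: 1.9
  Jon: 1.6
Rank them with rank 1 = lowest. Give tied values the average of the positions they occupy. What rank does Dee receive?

Sorted (ascending): 1.6, 1.9, 2.1, 2.1, 4.1, 4.4
The 2 values of 2.1 occupy positions 3–4 → average rank (3+4)/2 = 3.5.
Dee has value 2.1 → rank 3.5.

3.5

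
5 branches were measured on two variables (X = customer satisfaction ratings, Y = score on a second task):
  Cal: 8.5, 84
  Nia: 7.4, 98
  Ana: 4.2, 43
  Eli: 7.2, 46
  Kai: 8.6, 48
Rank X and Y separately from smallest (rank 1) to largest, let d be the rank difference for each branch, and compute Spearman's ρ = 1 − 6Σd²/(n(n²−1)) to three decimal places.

0.600

Ranks of variable 1: 4, 3, 1, 2, 5
Ranks of variable 2: 4, 5, 1, 2, 3
d = r₁ − r₂: 0, -2, 0, 0, 2
d²: 0, 4, 0, 0, 4; Σd² = 8
ρ = 1 − 6·8/(5·24) = 1 − 48/120 = 0.600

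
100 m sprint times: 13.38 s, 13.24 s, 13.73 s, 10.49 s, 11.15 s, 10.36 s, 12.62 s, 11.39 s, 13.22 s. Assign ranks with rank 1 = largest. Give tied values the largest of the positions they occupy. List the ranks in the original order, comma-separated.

2, 3, 1, 8, 7, 9, 5, 6, 4

Sorted (descending): 13.73, 13.38, 13.24, 13.22, 12.62, 11.39, 11.15, 10.49, 10.36
No ties — each value takes its position as its rank.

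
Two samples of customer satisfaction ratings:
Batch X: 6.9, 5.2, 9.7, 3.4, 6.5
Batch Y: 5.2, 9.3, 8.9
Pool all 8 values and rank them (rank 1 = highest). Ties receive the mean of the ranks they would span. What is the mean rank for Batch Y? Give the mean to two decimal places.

Sorted (descending): 9.7, 9.3, 8.9, 6.9, 6.5, 5.2, 5.2, 3.4
The 2 values of 5.2 occupy positions 6–7 → average rank (6+7)/2 = 6.5.
Batch Y values → pooled ranks: 5.2→6.5, 9.3→2, 8.9→3
Mean rank = (6.5 + 2 + 3) / 3 = 3.83

3.83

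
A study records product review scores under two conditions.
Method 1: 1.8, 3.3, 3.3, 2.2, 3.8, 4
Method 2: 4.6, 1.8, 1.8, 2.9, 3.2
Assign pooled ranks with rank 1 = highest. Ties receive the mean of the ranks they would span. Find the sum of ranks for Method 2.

34

Sorted (descending): 4.6, 4, 3.8, 3.3, 3.3, 3.2, 2.9, 2.2, 1.8, 1.8, 1.8
The 2 values of 3.3 occupy positions 4–5 → average rank (4+5)/2 = 4.5.
The 3 values of 1.8 occupy positions 9–11 → average rank 10.
Method 2 values → pooled ranks: 4.6→1, 1.8→10, 1.8→10, 2.9→7, 3.2→6
Rank sum = 1 + 10 + 10 + 7 + 6 = 34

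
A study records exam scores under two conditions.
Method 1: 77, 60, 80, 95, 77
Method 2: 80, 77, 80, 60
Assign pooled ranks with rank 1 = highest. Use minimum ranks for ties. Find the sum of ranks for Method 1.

Sorted (descending): 95, 80, 80, 80, 77, 77, 77, 60, 60
The 3 values of 80 occupy positions 2–4 → each gets rank 2.
The 3 values of 77 occupy positions 5–7 → each gets rank 5.
The 2 values of 60 occupy positions 8–9 → each gets rank 8.
Method 1 values → pooled ranks: 77→5, 60→8, 80→2, 95→1, 77→5
Rank sum = 5 + 8 + 2 + 1 + 5 = 21

21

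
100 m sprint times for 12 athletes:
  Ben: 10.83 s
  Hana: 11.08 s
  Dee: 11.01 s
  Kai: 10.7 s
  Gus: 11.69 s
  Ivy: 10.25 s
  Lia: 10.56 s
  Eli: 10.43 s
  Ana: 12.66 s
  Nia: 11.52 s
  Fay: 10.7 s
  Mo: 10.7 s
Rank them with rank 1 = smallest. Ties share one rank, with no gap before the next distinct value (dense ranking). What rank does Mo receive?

Sorted (ascending): 10.25, 10.43, 10.56, 10.7, 10.7, 10.7, 10.83, 11.01, 11.08, 11.52, 11.69, 12.66
The 3 values of 10.7 share dense rank 4.
Remaining distinct values take the next consecutive integers.
Mo has value 10.7 s → rank 4.

4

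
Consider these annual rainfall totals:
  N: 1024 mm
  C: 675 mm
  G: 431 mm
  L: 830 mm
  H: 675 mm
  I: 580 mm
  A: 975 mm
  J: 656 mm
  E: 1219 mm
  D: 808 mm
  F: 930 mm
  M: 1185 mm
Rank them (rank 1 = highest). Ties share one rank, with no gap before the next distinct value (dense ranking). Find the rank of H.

Sorted (descending): 1219, 1185, 1024, 975, 930, 830, 808, 675, 675, 656, 580, 431
The 2 values of 675 share dense rank 8.
Remaining distinct values take the next consecutive integers.
H has value 675 mm → rank 8.

8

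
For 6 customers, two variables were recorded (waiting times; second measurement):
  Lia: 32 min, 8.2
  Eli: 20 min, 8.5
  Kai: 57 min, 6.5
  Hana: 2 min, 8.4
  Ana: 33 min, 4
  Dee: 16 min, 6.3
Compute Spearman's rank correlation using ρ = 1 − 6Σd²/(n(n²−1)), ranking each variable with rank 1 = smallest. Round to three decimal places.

-0.429

Ranks of variable 1: 4, 3, 6, 1, 5, 2
Ranks of variable 2: 4, 6, 3, 5, 1, 2
d = r₁ − r₂: 0, -3, 3, -4, 4, 0
d²: 0, 9, 9, 16, 16, 0; Σd² = 50
ρ = 1 − 6·50/(6·35) = 1 − 300/210 = -0.429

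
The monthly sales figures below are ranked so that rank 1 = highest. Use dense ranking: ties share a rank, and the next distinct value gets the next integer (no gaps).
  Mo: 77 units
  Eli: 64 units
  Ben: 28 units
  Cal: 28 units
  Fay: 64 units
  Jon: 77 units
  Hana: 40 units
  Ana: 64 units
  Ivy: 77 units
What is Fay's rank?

Sorted (descending): 77, 77, 77, 64, 64, 64, 40, 28, 28
The 3 values of 77 share dense rank 1.
The 3 values of 64 share dense rank 2.
The 2 values of 28 share dense rank 4.
Remaining distinct values take the next consecutive integers.
Fay has value 64 units → rank 2.

2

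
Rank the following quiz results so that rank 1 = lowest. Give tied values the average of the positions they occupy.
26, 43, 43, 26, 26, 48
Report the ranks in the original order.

2, 4.5, 4.5, 2, 2, 6

Sorted (ascending): 26, 26, 26, 43, 43, 48
The 3 values of 26 occupy positions 1–3 → average rank 2.
The 2 values of 43 occupy positions 4–5 → average rank (4+5)/2 = 4.5.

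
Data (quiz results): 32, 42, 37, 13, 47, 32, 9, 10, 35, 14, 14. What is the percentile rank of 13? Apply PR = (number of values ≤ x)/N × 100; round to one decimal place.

27.3

N = 11.
Strictly below 13: 2. Equal to 13: 1.
PR = 3/11 × 100 = 27.3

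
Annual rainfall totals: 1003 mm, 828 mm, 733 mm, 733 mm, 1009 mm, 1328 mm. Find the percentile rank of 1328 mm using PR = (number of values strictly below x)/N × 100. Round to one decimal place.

N = 6.
Strictly below 1328: 5. Equal to 1328: 1.
PR = 5/6 × 100 = 83.3

83.3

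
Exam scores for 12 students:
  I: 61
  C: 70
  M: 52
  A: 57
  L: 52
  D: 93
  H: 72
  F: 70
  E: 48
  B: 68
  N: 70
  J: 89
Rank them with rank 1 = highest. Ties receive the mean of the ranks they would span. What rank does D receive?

1

Sorted (descending): 93, 89, 72, 70, 70, 70, 68, 61, 57, 52, 52, 48
The 3 values of 70 occupy positions 4–6 → average rank 5.
The 2 values of 52 occupy positions 10–11 → average rank (10+11)/2 = 10.5.
D has value 93 → rank 1.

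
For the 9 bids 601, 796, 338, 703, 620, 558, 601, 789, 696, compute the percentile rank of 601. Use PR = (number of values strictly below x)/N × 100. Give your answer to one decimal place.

N = 9.
Strictly below 601: 2. Equal to 601: 2.
PR = 2/9 × 100 = 22.2

22.2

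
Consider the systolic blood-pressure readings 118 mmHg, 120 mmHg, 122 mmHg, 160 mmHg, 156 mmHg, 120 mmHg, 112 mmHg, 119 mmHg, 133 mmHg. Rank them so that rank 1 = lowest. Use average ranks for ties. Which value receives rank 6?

122

Sorted (ascending): 112, 118, 119, 120, 120, 122, 133, 156, 160
The 2 values of 120 occupy positions 4–5 → average rank (4+5)/2 = 4.5.
Rank 6 → value 122.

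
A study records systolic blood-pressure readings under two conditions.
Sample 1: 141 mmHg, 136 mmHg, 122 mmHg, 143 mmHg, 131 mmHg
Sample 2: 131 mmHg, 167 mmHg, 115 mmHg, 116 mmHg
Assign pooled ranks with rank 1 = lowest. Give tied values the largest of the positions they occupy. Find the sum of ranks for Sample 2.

Sorted (ascending): 115, 116, 122, 131, 131, 136, 141, 143, 167
The 2 values of 131 occupy positions 4–5 → each gets rank 5.
Sample 2 values → pooled ranks: 131→5, 167→9, 115→1, 116→2
Rank sum = 5 + 9 + 1 + 2 = 17

17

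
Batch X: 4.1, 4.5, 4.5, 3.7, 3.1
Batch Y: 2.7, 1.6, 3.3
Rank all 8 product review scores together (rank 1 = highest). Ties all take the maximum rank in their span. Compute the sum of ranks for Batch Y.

20

Sorted (descending): 4.5, 4.5, 4.1, 3.7, 3.3, 3.1, 2.7, 1.6
The 2 values of 4.5 occupy positions 1–2 → each gets rank 2.
Batch Y values → pooled ranks: 2.7→7, 1.6→8, 3.3→5
Rank sum = 7 + 8 + 5 = 20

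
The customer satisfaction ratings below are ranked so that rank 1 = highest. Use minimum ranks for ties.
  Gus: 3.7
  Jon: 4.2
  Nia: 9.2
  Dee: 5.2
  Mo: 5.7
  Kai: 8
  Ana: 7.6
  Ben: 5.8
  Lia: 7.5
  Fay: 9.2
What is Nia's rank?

Sorted (descending): 9.2, 9.2, 8, 7.6, 7.5, 5.8, 5.7, 5.2, 4.2, 3.7
The 2 values of 9.2 occupy positions 1–2 → each gets rank 1.
Nia has value 9.2 → rank 1.

1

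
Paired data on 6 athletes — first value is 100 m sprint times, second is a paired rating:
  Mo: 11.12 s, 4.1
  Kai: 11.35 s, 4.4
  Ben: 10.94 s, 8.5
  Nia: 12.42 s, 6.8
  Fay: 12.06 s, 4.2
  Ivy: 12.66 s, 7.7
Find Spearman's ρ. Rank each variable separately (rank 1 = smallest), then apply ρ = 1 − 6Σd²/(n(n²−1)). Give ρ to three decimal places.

Ranks of variable 1: 2, 3, 1, 5, 4, 6
Ranks of variable 2: 1, 3, 6, 4, 2, 5
d = r₁ − r₂: 1, 0, -5, 1, 2, 1
d²: 1, 0, 25, 1, 4, 1; Σd² = 32
ρ = 1 − 6·32/(6·35) = 1 − 192/210 = 0.086

0.086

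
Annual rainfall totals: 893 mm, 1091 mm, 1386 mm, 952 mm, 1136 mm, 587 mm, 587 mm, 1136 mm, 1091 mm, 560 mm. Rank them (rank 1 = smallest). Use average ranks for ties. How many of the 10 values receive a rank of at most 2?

Sorted (ascending): 560, 587, 587, 893, 952, 1091, 1091, 1136, 1136, 1386
The 2 values of 587 occupy positions 2–3 → average rank (2+3)/2 = 2.5.
The 2 values of 1091 occupy positions 6–7 → average rank (6+7)/2 = 6.5.
The 2 values of 1136 occupy positions 8–9 → average rank (8+9)/2 = 8.5.
Ranks ≤ 2: {1} → 1 value.

1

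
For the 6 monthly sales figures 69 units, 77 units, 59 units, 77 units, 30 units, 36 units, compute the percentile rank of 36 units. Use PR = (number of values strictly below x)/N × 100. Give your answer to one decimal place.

16.7

N = 6.
Strictly below 36: 1. Equal to 36: 1.
PR = 1/6 × 100 = 16.7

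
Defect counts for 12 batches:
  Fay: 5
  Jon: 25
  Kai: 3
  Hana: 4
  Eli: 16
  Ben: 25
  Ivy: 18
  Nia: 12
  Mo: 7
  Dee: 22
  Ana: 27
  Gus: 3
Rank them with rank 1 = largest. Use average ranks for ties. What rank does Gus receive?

Sorted (descending): 27, 25, 25, 22, 18, 16, 12, 7, 5, 4, 3, 3
The 2 values of 25 occupy positions 2–3 → average rank (2+3)/2 = 2.5.
The 2 values of 3 occupy positions 11–12 → average rank (11+12)/2 = 11.5.
Gus has value 3 → rank 11.5.

11.5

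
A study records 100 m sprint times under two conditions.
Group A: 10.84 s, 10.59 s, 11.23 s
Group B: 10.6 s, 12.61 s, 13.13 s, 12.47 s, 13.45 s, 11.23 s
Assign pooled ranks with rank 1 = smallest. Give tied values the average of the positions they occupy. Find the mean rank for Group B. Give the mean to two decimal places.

Sorted (ascending): 10.59, 10.6, 10.84, 11.23, 11.23, 12.47, 12.61, 13.13, 13.45
The 2 values of 11.23 occupy positions 4–5 → average rank (4+5)/2 = 4.5.
Group B values → pooled ranks: 10.6→2, 12.61→7, 13.13→8, 12.47→6, 13.45→9, 11.23→4.5
Mean rank = (2 + 7 + 8 + 6 + 9 + 4.5) / 6 = 6.08

6.08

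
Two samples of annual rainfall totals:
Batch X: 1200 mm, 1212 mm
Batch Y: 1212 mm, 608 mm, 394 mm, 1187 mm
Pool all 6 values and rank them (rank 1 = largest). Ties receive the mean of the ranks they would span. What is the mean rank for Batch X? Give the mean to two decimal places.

Sorted (descending): 1212, 1212, 1200, 1187, 608, 394
The 2 values of 1212 occupy positions 1–2 → average rank (1+2)/2 = 1.5.
Batch X values → pooled ranks: 1200→3, 1212→1.5
Mean rank = (3 + 1.5) / 2 = 2.25

2.25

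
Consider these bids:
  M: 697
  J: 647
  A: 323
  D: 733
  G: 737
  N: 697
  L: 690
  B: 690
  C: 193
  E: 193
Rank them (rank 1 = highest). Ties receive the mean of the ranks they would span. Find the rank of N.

Sorted (descending): 737, 733, 697, 697, 690, 690, 647, 323, 193, 193
The 2 values of 697 occupy positions 3–4 → average rank (3+4)/2 = 3.5.
The 2 values of 690 occupy positions 5–6 → average rank (5+6)/2 = 5.5.
The 2 values of 193 occupy positions 9–10 → average rank (9+10)/2 = 9.5.
N has value 697 → rank 3.5.

3.5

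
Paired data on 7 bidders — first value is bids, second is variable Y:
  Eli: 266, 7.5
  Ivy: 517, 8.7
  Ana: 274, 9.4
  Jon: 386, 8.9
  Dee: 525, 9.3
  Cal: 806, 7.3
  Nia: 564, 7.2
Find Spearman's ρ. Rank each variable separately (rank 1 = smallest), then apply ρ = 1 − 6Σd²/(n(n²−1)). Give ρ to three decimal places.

Ranks of variable 1: 1, 4, 2, 3, 5, 7, 6
Ranks of variable 2: 3, 4, 7, 5, 6, 2, 1
d = r₁ − r₂: -2, 0, -5, -2, -1, 5, 5
d²: 4, 0, 25, 4, 1, 25, 25; Σd² = 84
ρ = 1 − 6·84/(7·48) = 1 − 504/336 = -0.500

-0.500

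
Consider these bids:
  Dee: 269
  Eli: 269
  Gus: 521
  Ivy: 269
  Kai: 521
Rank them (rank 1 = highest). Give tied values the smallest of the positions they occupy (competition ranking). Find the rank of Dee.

Sorted (descending): 521, 521, 269, 269, 269
The 2 values of 521 occupy positions 1–2 → each gets rank 1.
The 3 values of 269 occupy positions 3–5 → each gets rank 3.
Dee has value 269 → rank 3.

3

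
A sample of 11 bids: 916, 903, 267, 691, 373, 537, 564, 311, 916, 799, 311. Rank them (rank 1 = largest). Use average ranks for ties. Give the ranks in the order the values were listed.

1.5, 3, 11, 5, 8, 7, 6, 9.5, 1.5, 4, 9.5

Sorted (descending): 916, 916, 903, 799, 691, 564, 537, 373, 311, 311, 267
The 2 values of 916 occupy positions 1–2 → average rank (1+2)/2 = 1.5.
The 2 values of 311 occupy positions 9–10 → average rank (9+10)/2 = 9.5.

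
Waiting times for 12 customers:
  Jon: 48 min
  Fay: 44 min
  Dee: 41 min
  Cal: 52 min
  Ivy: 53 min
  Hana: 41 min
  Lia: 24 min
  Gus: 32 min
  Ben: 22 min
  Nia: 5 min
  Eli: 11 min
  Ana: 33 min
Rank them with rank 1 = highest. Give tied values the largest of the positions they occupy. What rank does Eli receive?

Sorted (descending): 53, 52, 48, 44, 41, 41, 33, 32, 24, 22, 11, 5
The 2 values of 41 occupy positions 5–6 → each gets rank 6.
Eli has value 11 min → rank 11.

11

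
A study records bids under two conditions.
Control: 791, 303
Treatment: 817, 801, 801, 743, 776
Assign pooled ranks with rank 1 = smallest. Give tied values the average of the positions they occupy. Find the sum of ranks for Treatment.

23

Sorted (ascending): 303, 743, 776, 791, 801, 801, 817
The 2 values of 801 occupy positions 5–6 → average rank (5+6)/2 = 5.5.
Treatment values → pooled ranks: 817→7, 801→5.5, 801→5.5, 743→2, 776→3
Rank sum = 7 + 5.5 + 5.5 + 2 + 3 = 23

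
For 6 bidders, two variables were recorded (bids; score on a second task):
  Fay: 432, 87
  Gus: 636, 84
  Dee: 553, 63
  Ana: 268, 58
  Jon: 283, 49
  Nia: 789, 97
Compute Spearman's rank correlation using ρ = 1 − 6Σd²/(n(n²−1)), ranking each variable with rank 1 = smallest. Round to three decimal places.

Ranks of variable 1: 3, 5, 4, 1, 2, 6
Ranks of variable 2: 5, 4, 3, 2, 1, 6
d = r₁ − r₂: -2, 1, 1, -1, 1, 0
d²: 4, 1, 1, 1, 1, 0; Σd² = 8
ρ = 1 − 6·8/(6·35) = 1 − 48/210 = 0.771

0.771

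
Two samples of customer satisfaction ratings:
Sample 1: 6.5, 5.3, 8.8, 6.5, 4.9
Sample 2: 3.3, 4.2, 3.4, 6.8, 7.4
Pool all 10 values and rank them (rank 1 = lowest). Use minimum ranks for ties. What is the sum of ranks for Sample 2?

23

Sorted (ascending): 3.3, 3.4, 4.2, 4.9, 5.3, 6.5, 6.5, 6.8, 7.4, 8.8
The 2 values of 6.5 occupy positions 6–7 → each gets rank 6.
Sample 2 values → pooled ranks: 3.3→1, 4.2→3, 3.4→2, 6.8→8, 7.4→9
Rank sum = 1 + 3 + 2 + 8 + 9 = 23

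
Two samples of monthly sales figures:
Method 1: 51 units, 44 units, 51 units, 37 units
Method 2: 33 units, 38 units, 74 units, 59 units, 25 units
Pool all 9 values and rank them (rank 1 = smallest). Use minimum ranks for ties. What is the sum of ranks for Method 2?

Sorted (ascending): 25, 33, 37, 38, 44, 51, 51, 59, 74
The 2 values of 51 occupy positions 6–7 → each gets rank 6.
Method 2 values → pooled ranks: 33→2, 38→4, 74→9, 59→8, 25→1
Rank sum = 2 + 4 + 9 + 8 + 1 = 24

24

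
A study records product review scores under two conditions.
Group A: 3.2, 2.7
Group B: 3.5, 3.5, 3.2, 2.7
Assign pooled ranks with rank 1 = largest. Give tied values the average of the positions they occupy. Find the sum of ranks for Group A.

Sorted (descending): 3.5, 3.5, 3.2, 3.2, 2.7, 2.7
The 2 values of 3.5 occupy positions 1–2 → average rank (1+2)/2 = 1.5.
The 2 values of 3.2 occupy positions 3–4 → average rank (3+4)/2 = 3.5.
The 2 values of 2.7 occupy positions 5–6 → average rank (5+6)/2 = 5.5.
Group A values → pooled ranks: 3.2→3.5, 2.7→5.5
Rank sum = 3.5 + 5.5 = 9

9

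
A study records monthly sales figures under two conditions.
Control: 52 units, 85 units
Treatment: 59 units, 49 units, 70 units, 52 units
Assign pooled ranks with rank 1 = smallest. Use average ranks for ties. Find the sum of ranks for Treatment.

Sorted (ascending): 49, 52, 52, 59, 70, 85
The 2 values of 52 occupy positions 2–3 → average rank (2+3)/2 = 2.5.
Treatment values → pooled ranks: 59→4, 49→1, 70→5, 52→2.5
Rank sum = 4 + 1 + 5 + 2.5 = 12.5

12.5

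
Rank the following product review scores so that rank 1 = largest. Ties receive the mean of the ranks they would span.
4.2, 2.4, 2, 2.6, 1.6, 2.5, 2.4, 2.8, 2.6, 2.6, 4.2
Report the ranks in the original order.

1.5, 8.5, 10, 5, 11, 7, 8.5, 3, 5, 5, 1.5

Sorted (descending): 4.2, 4.2, 2.8, 2.6, 2.6, 2.6, 2.5, 2.4, 2.4, 2, 1.6
The 2 values of 4.2 occupy positions 1–2 → average rank (1+2)/2 = 1.5.
The 3 values of 2.6 occupy positions 4–6 → average rank 5.
The 2 values of 2.4 occupy positions 8–9 → average rank (8+9)/2 = 8.5.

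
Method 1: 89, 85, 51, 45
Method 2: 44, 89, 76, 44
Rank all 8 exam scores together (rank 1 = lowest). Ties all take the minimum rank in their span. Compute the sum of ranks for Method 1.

20

Sorted (ascending): 44, 44, 45, 51, 76, 85, 89, 89
The 2 values of 44 occupy positions 1–2 → each gets rank 1.
The 2 values of 89 occupy positions 7–8 → each gets rank 7.
Method 1 values → pooled ranks: 89→7, 85→6, 51→4, 45→3
Rank sum = 7 + 6 + 4 + 3 = 20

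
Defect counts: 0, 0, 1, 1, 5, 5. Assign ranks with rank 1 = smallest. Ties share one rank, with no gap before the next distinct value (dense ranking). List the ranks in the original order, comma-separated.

Sorted (ascending): 0, 0, 1, 1, 5, 5
The 2 values of 0 share dense rank 1.
The 2 values of 1 share dense rank 2.
The 2 values of 5 share dense rank 3.

1, 1, 2, 2, 3, 3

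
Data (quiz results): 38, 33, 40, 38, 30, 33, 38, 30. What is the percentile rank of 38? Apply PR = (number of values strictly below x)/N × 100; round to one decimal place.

N = 8.
Strictly below 38: 4. Equal to 38: 3.
PR = 4/8 × 100 = 50.0

50.0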